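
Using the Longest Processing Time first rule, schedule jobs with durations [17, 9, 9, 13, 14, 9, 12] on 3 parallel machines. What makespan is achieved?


Sort jobs in decreasing order (LPT): [17, 14, 13, 12, 9, 9, 9]
Assign each job to the least loaded machine:
  Machine 1: jobs [17, 9], load = 26
  Machine 2: jobs [14, 9, 9], load = 32
  Machine 3: jobs [13, 12], load = 25
Makespan = max load = 32

32


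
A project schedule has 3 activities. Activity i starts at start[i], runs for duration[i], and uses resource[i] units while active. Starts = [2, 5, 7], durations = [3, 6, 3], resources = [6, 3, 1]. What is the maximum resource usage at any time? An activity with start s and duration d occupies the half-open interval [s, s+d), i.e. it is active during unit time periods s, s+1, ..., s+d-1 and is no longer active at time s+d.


Each activity i is active on [start_i, start_i + duration_i).
Compute total resource usage per time slot:
  t=0: active resources = [], total = 0
  t=1: active resources = [], total = 0
  t=2: active resources = [6], total = 6
  t=3: active resources = [6], total = 6
  t=4: active resources = [6], total = 6
  t=5: active resources = [3], total = 3
  t=6: active resources = [3], total = 3
  t=7: active resources = [3, 1], total = 4
  t=8: active resources = [3, 1], total = 4
  t=9: active resources = [3, 1], total = 4
  t=10: active resources = [3], total = 3
Peak resource demand = 6

6


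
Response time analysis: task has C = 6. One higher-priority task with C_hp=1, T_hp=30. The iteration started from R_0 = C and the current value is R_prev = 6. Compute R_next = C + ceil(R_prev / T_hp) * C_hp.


R_next = C + ceil(R_prev / T_hp) * C_hp
ceil(6 / 30) = ceil(0.2) = 1
Interference = 1 * 1 = 1
R_next = 6 + 1 = 7

7


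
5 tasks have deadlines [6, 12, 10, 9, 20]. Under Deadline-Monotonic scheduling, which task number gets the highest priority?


Sort tasks by relative deadline (ascending):
  Task 1: deadline = 6
  Task 4: deadline = 9
  Task 3: deadline = 10
  Task 2: deadline = 12
  Task 5: deadline = 20
Priority order (highest first): [1, 4, 3, 2, 5]
Highest priority task = 1

1


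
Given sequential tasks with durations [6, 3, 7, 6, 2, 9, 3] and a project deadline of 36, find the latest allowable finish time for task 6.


LF(activity 6) = deadline - sum of successor durations
Successors: activities 7 through 7 with durations [3]
Sum of successor durations = 3
LF = 36 - 3 = 33

33


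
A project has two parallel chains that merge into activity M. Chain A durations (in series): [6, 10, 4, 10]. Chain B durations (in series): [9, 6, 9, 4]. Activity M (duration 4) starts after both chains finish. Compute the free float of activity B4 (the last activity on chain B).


ES(B4) = sum of predecessors on chain B = 24
EF(B4) = ES + duration = 24 + 4 = 28
Successor of B4 is M. ES(M) = max(sum(A), sum(B)) = max(30, 28) = 30
Free float = ES(successor) - EF(current) = 30 - 28 = 2

2


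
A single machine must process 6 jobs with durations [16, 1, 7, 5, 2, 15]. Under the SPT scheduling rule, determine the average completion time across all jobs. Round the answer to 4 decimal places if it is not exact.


Sort jobs by processing time (SPT order): [1, 2, 5, 7, 15, 16]
Compute completion times sequentially:
  Job 1: processing = 1, completes at 1
  Job 2: processing = 2, completes at 3
  Job 3: processing = 5, completes at 8
  Job 4: processing = 7, completes at 15
  Job 5: processing = 15, completes at 30
  Job 6: processing = 16, completes at 46
Sum of completion times = 103
Average completion time = 103/6 = 17.1667

17.1667


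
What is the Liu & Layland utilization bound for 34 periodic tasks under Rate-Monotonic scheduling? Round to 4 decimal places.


Compute 2^(1/34) = 1.0205959096
Subtract 1: 1.0205959096 - 1 = 0.0205959096
Multiply by n: 34 * 0.0205959096 = 0.7002609264
Round to 4 dp: 0.7003

0.7003


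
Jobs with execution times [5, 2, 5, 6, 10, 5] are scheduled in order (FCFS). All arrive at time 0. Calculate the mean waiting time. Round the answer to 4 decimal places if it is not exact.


FCFS order (as given): [5, 2, 5, 6, 10, 5]
Waiting times:
  Job 1: wait = 0
  Job 2: wait = 5
  Job 3: wait = 7
  Job 4: wait = 12
  Job 5: wait = 18
  Job 6: wait = 28
Sum of waiting times = 70
Average waiting time = 70/6 = 11.6667

11.6667


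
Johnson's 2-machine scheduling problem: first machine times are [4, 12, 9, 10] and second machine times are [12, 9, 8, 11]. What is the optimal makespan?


Apply Johnson's rule:
  Group 1 (a <= b): [(1, 4, 12), (4, 10, 11)]
  Group 2 (a > b): [(2, 12, 9), (3, 9, 8)]
Optimal job order: [1, 4, 2, 3]
Schedule:
  Job 1: M1 done at 4, M2 done at 16
  Job 4: M1 done at 14, M2 done at 27
  Job 2: M1 done at 26, M2 done at 36
  Job 3: M1 done at 35, M2 done at 44
Makespan = 44

44


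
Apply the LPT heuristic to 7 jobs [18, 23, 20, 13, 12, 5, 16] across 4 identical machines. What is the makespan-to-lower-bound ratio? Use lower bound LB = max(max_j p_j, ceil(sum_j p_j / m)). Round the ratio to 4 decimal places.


LPT order: [23, 20, 18, 16, 13, 12, 5]
Machine loads after assignment: [23, 25, 30, 29]
LPT makespan = 30
Lower bound = max(max_job, ceil(total/4)) = max(23, 27) = 27
Ratio = 30 / 27 = 1.1111

1.1111


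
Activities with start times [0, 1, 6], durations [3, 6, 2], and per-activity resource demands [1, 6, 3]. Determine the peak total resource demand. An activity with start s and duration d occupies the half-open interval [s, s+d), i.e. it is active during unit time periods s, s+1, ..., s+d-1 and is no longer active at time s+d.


Each activity i is active on [start_i, start_i + duration_i).
Compute total resource usage per time slot:
  t=0: active resources = [1], total = 1
  t=1: active resources = [1, 6], total = 7
  t=2: active resources = [1, 6], total = 7
  t=3: active resources = [6], total = 6
  t=4: active resources = [6], total = 6
  t=5: active resources = [6], total = 6
  t=6: active resources = [6, 3], total = 9
  t=7: active resources = [3], total = 3
Peak resource demand = 9

9


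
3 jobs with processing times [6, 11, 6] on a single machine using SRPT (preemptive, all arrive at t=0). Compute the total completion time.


Since all jobs arrive at t=0, SRPT equals SPT ordering.
SPT order: [6, 6, 11]
Completion times:
  Job 1: p=6, C=6
  Job 2: p=6, C=12
  Job 3: p=11, C=23
Total completion time = 6 + 12 + 23 = 41

41


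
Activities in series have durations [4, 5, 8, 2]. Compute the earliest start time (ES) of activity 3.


Activity 3 starts after activities 1 through 2 complete.
Predecessor durations: [4, 5]
ES = 4 + 5 = 9

9


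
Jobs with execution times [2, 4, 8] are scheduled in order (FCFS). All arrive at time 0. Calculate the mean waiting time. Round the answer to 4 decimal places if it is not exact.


FCFS order (as given): [2, 4, 8]
Waiting times:
  Job 1: wait = 0
  Job 2: wait = 2
  Job 3: wait = 6
Sum of waiting times = 8
Average waiting time = 8/3 = 2.6667

2.6667


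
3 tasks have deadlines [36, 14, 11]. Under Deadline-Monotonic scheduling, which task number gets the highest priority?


Sort tasks by relative deadline (ascending):
  Task 3: deadline = 11
  Task 2: deadline = 14
  Task 1: deadline = 36
Priority order (highest first): [3, 2, 1]
Highest priority task = 3

3


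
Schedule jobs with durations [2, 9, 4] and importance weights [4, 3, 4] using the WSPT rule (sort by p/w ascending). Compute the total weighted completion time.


Compute p/w ratios and sort ascending (WSPT): [(2, 4), (4, 4), (9, 3)]
Compute weighted completion times:
  Job (p=2,w=4): C=2, w*C=4*2=8
  Job (p=4,w=4): C=6, w*C=4*6=24
  Job (p=9,w=3): C=15, w*C=3*15=45
Total weighted completion time = 77

77


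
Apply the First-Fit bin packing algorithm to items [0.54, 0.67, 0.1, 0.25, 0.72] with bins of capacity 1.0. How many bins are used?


Place items sequentially using First-Fit:
  Item 0.54 -> new Bin 1
  Item 0.67 -> new Bin 2
  Item 0.1 -> Bin 1 (now 0.64)
  Item 0.25 -> Bin 1 (now 0.89)
  Item 0.72 -> new Bin 3
Total bins used = 3

3


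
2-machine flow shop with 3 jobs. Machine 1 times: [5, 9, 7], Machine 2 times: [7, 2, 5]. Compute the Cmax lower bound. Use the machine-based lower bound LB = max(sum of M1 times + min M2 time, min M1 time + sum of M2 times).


LB1 = sum(M1 times) + min(M2 times) = 21 + 2 = 23
LB2 = min(M1 times) + sum(M2 times) = 5 + 14 = 19
Lower bound = max(LB1, LB2) = max(23, 19) = 23

23


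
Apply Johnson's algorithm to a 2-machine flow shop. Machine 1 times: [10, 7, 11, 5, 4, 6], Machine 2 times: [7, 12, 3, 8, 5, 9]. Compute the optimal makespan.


Apply Johnson's rule:
  Group 1 (a <= b): [(5, 4, 5), (4, 5, 8), (6, 6, 9), (2, 7, 12)]
  Group 2 (a > b): [(1, 10, 7), (3, 11, 3)]
Optimal job order: [5, 4, 6, 2, 1, 3]
Schedule:
  Job 5: M1 done at 4, M2 done at 9
  Job 4: M1 done at 9, M2 done at 17
  Job 6: M1 done at 15, M2 done at 26
  Job 2: M1 done at 22, M2 done at 38
  Job 1: M1 done at 32, M2 done at 45
  Job 3: M1 done at 43, M2 done at 48
Makespan = 48

48


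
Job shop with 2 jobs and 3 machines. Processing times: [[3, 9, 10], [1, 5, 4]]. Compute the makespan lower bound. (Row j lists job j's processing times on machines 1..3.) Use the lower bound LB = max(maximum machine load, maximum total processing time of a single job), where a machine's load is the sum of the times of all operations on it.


Machine loads:
  Machine 1: 3 + 1 = 4
  Machine 2: 9 + 5 = 14
  Machine 3: 10 + 4 = 14
Max machine load = 14
Job totals:
  Job 1: 22
  Job 2: 10
Max job total = 22
Lower bound = max(14, 22) = 22

22


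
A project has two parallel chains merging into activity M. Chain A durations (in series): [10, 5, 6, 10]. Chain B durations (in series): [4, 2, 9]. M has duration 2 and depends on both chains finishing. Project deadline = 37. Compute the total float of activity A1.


Forward pass: ES(A1) = sum of predecessors on chain A = 0
EF = ES + duration = 0 + 10 = 10
Backward pass: LF(M) = deadline = 37; LS(M) = 37 - 2 = 35
LF(A1) = LS(M) - sum(successors on chain A) = 35 - 21 = 14
LS = LF - duration = 14 - 10 = 4
Total float = LS - ES = 4 - 0 = 4

4


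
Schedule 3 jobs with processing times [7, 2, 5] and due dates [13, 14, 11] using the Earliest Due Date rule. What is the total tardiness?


Sort by due date (EDD order): [(5, 11), (7, 13), (2, 14)]
Compute completion times and tardiness:
  Job 1: p=5, d=11, C=5, tardiness=max(0,5-11)=0
  Job 2: p=7, d=13, C=12, tardiness=max(0,12-13)=0
  Job 3: p=2, d=14, C=14, tardiness=max(0,14-14)=0
Total tardiness = 0

0


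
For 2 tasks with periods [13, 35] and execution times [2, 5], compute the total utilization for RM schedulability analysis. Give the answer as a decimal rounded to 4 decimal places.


Compute individual utilizations (exact fractions):
  Task 1: C/T = 2/13 (approx. 0.1538)
  Task 2: C/T = 5/35 = 1/7 (approx. 0.1429)
Total utilization U = 2/13 + 1/7 = 27/91
Rounded to 4 decimal places: U = 0.2967
RM (Liu & Layland) bound for 2 tasks = 0.828427; compare with U = 27/91 (approx. 0.296703)
U <= bound, so schedulable by RM sufficient condition.

0.2967


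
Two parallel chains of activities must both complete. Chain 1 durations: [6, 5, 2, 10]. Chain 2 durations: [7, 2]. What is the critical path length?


Path A total = 6 + 5 + 2 + 10 = 23
Path B total = 7 + 2 = 9
Critical path = longest path = max(23, 9) = 23

23


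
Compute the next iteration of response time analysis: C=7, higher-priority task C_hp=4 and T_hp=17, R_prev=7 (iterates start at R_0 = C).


R_next = C + ceil(R_prev / T_hp) * C_hp
ceil(7 / 17) = ceil(0.4118) = 1
Interference = 1 * 4 = 4
R_next = 7 + 4 = 11

11


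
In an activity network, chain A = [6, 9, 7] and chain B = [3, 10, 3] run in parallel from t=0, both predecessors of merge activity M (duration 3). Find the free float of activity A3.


ES(A3) = sum of predecessors on chain A = 15
EF(A3) = ES + duration = 15 + 7 = 22
Successor of A3 is M. ES(M) = max(sum(A), sum(B)) = max(22, 16) = 22
Free float = ES(successor) - EF(current) = 22 - 22 = 0

0


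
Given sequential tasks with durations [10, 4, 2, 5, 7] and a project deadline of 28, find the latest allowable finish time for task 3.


LF(activity 3) = deadline - sum of successor durations
Successors: activities 4 through 5 with durations [5, 7]
Sum of successor durations = 12
LF = 28 - 12 = 16

16


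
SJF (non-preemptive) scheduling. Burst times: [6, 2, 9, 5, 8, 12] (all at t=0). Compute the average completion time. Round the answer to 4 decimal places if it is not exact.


SJF order (ascending): [2, 5, 6, 8, 9, 12]
Completion times:
  Job 1: burst=2, C=2
  Job 2: burst=5, C=7
  Job 3: burst=6, C=13
  Job 4: burst=8, C=21
  Job 5: burst=9, C=30
  Job 6: burst=12, C=42
Average completion = 115/6 = 19.1667

19.1667


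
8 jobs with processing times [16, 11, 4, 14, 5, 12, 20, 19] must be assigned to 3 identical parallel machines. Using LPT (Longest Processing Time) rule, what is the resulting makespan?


Sort jobs in decreasing order (LPT): [20, 19, 16, 14, 12, 11, 5, 4]
Assign each job to the least loaded machine:
  Machine 1: jobs [20, 11, 4], load = 35
  Machine 2: jobs [19, 12], load = 31
  Machine 3: jobs [16, 14, 5], load = 35
Makespan = max load = 35

35


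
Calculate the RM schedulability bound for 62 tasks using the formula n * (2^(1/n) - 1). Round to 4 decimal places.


Compute 2^(1/62) = 1.0112425207
Subtract 1: 1.0112425207 - 1 = 0.0112425207
Multiply by n: 62 * 0.0112425207 = 0.6970362834
Round to 4 dp: 0.6970

0.6970


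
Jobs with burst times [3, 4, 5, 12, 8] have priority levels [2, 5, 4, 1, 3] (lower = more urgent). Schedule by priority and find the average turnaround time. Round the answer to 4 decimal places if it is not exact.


Sort by priority (ascending = highest first):
Order: [(1, 12), (2, 3), (3, 8), (4, 5), (5, 4)]
Completion times:
  Priority 1, burst=12, C=12
  Priority 2, burst=3, C=15
  Priority 3, burst=8, C=23
  Priority 4, burst=5, C=28
  Priority 5, burst=4, C=32
Average turnaround = 110/5 = 22.0

22.0


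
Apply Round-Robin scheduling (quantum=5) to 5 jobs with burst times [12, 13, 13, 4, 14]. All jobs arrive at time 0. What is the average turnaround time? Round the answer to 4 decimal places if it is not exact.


Time quantum = 5
Execution trace:
  J1 runs 5 units, time = 5
  J2 runs 5 units, time = 10
  J3 runs 5 units, time = 15
  J4 runs 4 units, time = 19
  J5 runs 5 units, time = 24
  J1 runs 5 units, time = 29
  J2 runs 5 units, time = 34
  J3 runs 5 units, time = 39
  J5 runs 5 units, time = 44
  J1 runs 2 units, time = 46
  J2 runs 3 units, time = 49
  J3 runs 3 units, time = 52
  J5 runs 4 units, time = 56
Finish times: [46, 49, 52, 19, 56]
Average turnaround = 222/5 = 44.4

44.4


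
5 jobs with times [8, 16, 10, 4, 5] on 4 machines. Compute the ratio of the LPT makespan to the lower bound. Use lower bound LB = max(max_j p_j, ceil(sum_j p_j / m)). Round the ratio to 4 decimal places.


LPT order: [16, 10, 8, 5, 4]
Machine loads after assignment: [16, 10, 8, 9]
LPT makespan = 16
Lower bound = max(max_job, ceil(total/4)) = max(16, 11) = 16
Ratio = 16 / 16 = 1.0

1.0


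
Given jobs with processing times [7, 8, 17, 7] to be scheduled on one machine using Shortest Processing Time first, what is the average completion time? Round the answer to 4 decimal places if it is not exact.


Sort jobs by processing time (SPT order): [7, 7, 8, 17]
Compute completion times sequentially:
  Job 1: processing = 7, completes at 7
  Job 2: processing = 7, completes at 14
  Job 3: processing = 8, completes at 22
  Job 4: processing = 17, completes at 39
Sum of completion times = 82
Average completion time = 82/4 = 20.5

20.5


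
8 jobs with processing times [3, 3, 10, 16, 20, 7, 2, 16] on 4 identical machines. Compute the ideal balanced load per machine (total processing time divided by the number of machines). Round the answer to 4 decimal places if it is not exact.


Total processing time = 3 + 3 + 10 + 16 + 20 + 7 + 2 + 16 = 77
Number of machines = 4
Ideal balanced load = 77 / 4 = 19.25

19.25


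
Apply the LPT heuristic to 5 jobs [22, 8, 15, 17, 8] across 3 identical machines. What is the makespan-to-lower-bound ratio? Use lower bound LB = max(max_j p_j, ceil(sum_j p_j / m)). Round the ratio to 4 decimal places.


LPT order: [22, 17, 15, 8, 8]
Machine loads after assignment: [22, 25, 23]
LPT makespan = 25
Lower bound = max(max_job, ceil(total/3)) = max(22, 24) = 24
Ratio = 25 / 24 = 1.0417

1.0417


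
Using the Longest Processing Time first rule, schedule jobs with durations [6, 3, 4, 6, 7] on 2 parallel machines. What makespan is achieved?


Sort jobs in decreasing order (LPT): [7, 6, 6, 4, 3]
Assign each job to the least loaded machine:
  Machine 1: jobs [7, 4, 3], load = 14
  Machine 2: jobs [6, 6], load = 12
Makespan = max load = 14

14


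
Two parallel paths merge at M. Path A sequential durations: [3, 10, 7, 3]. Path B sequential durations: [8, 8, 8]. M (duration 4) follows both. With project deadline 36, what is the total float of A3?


Forward pass: ES(A3) = sum of predecessors on chain A = 13
EF = ES + duration = 13 + 7 = 20
Backward pass: LF(M) = deadline = 36; LS(M) = 36 - 4 = 32
LF(A3) = LS(M) - sum(successors on chain A) = 32 - 3 = 29
LS = LF - duration = 29 - 7 = 22
Total float = LS - ES = 22 - 13 = 9

9


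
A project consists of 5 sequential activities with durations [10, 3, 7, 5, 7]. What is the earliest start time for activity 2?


Activity 2 starts after activities 1 through 1 complete.
Predecessor durations: [10]
ES = 10 = 10

10


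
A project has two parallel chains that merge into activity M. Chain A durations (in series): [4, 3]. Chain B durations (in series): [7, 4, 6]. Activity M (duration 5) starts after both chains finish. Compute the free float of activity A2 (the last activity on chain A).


ES(A2) = sum of predecessors on chain A = 4
EF(A2) = ES + duration = 4 + 3 = 7
Successor of A2 is M. ES(M) = max(sum(A), sum(B)) = max(7, 17) = 17
Free float = ES(successor) - EF(current) = 17 - 7 = 10

10


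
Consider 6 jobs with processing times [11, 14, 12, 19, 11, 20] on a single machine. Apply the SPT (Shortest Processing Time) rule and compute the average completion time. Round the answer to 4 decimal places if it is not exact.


Sort jobs by processing time (SPT order): [11, 11, 12, 14, 19, 20]
Compute completion times sequentially:
  Job 1: processing = 11, completes at 11
  Job 2: processing = 11, completes at 22
  Job 3: processing = 12, completes at 34
  Job 4: processing = 14, completes at 48
  Job 5: processing = 19, completes at 67
  Job 6: processing = 20, completes at 87
Sum of completion times = 269
Average completion time = 269/6 = 44.8333

44.8333


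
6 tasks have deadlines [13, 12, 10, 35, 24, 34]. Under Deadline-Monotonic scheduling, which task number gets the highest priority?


Sort tasks by relative deadline (ascending):
  Task 3: deadline = 10
  Task 2: deadline = 12
  Task 1: deadline = 13
  Task 5: deadline = 24
  Task 6: deadline = 34
  Task 4: deadline = 35
Priority order (highest first): [3, 2, 1, 5, 6, 4]
Highest priority task = 3

3


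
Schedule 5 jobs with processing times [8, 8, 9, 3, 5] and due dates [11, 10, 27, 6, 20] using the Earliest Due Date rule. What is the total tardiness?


Sort by due date (EDD order): [(3, 6), (8, 10), (8, 11), (5, 20), (9, 27)]
Compute completion times and tardiness:
  Job 1: p=3, d=6, C=3, tardiness=max(0,3-6)=0
  Job 2: p=8, d=10, C=11, tardiness=max(0,11-10)=1
  Job 3: p=8, d=11, C=19, tardiness=max(0,19-11)=8
  Job 4: p=5, d=20, C=24, tardiness=max(0,24-20)=4
  Job 5: p=9, d=27, C=33, tardiness=max(0,33-27)=6
Total tardiness = 19

19


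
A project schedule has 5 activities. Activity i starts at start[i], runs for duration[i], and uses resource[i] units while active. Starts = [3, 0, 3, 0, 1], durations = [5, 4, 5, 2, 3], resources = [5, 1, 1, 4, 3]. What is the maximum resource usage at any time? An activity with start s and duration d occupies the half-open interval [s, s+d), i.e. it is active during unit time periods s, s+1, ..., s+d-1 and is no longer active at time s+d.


Each activity i is active on [start_i, start_i + duration_i).
Compute total resource usage per time slot:
  t=0: active resources = [1, 4], total = 5
  t=1: active resources = [1, 4, 3], total = 8
  t=2: active resources = [1, 3], total = 4
  t=3: active resources = [5, 1, 1, 3], total = 10
  t=4: active resources = [5, 1], total = 6
  t=5: active resources = [5, 1], total = 6
  t=6: active resources = [5, 1], total = 6
  t=7: active resources = [5, 1], total = 6
Peak resource demand = 10

10


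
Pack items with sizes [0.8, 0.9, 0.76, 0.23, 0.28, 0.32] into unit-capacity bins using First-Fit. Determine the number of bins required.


Place items sequentially using First-Fit:
  Item 0.8 -> new Bin 1
  Item 0.9 -> new Bin 2
  Item 0.76 -> new Bin 3
  Item 0.23 -> Bin 3 (now 0.99)
  Item 0.28 -> new Bin 4
  Item 0.32 -> Bin 4 (now 0.6)
Total bins used = 4

4


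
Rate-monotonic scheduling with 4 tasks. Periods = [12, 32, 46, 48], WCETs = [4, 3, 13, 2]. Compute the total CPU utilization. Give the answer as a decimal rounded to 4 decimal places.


Compute individual utilizations (exact fractions):
  Task 1: C/T = 4/12 = 1/3 (approx. 0.3333)
  Task 2: C/T = 3/32 (approx. 0.0938)
  Task 3: C/T = 13/46 (approx. 0.2826)
  Task 4: C/T = 2/48 = 1/24 (approx. 0.0417)
Total utilization U = 1/3 + 3/32 + 13/46 + 1/24 = 553/736
Rounded to 4 decimal places: U = 0.7514
RM (Liu & Layland) bound for 4 tasks = 0.756828; compare with U = 553/736 (approx. 0.751359)
U <= bound, so schedulable by RM sufficient condition.

0.7514


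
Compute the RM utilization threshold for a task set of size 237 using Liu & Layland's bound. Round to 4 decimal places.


Compute 2^(1/237) = 1.0029289527
Subtract 1: 1.0029289527 - 1 = 0.0029289527
Multiply by n: 237 * 0.0029289527 = 0.6941617899
Round to 4 dp: 0.6942

0.6942


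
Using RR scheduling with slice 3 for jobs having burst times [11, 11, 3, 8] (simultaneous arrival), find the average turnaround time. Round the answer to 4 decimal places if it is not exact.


Time quantum = 3
Execution trace:
  J1 runs 3 units, time = 3
  J2 runs 3 units, time = 6
  J3 runs 3 units, time = 9
  J4 runs 3 units, time = 12
  J1 runs 3 units, time = 15
  J2 runs 3 units, time = 18
  J4 runs 3 units, time = 21
  J1 runs 3 units, time = 24
  J2 runs 3 units, time = 27
  J4 runs 2 units, time = 29
  J1 runs 2 units, time = 31
  J2 runs 2 units, time = 33
Finish times: [31, 33, 9, 29]
Average turnaround = 102/4 = 25.5

25.5


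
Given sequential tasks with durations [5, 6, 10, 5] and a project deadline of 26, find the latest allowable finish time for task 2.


LF(activity 2) = deadline - sum of successor durations
Successors: activities 3 through 4 with durations [10, 5]
Sum of successor durations = 15
LF = 26 - 15 = 11

11


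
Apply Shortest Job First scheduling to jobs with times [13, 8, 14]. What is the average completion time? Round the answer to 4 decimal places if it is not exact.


SJF order (ascending): [8, 13, 14]
Completion times:
  Job 1: burst=8, C=8
  Job 2: burst=13, C=21
  Job 3: burst=14, C=35
Average completion = 64/3 = 21.3333

21.3333


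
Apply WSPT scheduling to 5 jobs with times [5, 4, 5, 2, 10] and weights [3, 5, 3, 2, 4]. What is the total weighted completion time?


Compute p/w ratios and sort ascending (WSPT): [(4, 5), (2, 2), (5, 3), (5, 3), (10, 4)]
Compute weighted completion times:
  Job (p=4,w=5): C=4, w*C=5*4=20
  Job (p=2,w=2): C=6, w*C=2*6=12
  Job (p=5,w=3): C=11, w*C=3*11=33
  Job (p=5,w=3): C=16, w*C=3*16=48
  Job (p=10,w=4): C=26, w*C=4*26=104
Total weighted completion time = 217

217


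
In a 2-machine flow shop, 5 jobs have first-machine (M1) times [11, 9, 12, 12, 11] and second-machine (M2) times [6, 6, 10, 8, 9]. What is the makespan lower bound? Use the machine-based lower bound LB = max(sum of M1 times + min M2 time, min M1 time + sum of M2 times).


LB1 = sum(M1 times) + min(M2 times) = 55 + 6 = 61
LB2 = min(M1 times) + sum(M2 times) = 9 + 39 = 48
Lower bound = max(LB1, LB2) = max(61, 48) = 61

61


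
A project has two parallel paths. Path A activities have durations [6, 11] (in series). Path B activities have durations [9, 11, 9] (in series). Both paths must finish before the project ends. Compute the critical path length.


Path A total = 6 + 11 = 17
Path B total = 9 + 11 + 9 = 29
Critical path = longest path = max(17, 29) = 29

29


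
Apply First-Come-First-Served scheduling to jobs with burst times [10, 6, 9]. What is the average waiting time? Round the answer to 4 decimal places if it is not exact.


FCFS order (as given): [10, 6, 9]
Waiting times:
  Job 1: wait = 0
  Job 2: wait = 10
  Job 3: wait = 16
Sum of waiting times = 26
Average waiting time = 26/3 = 8.6667

8.6667


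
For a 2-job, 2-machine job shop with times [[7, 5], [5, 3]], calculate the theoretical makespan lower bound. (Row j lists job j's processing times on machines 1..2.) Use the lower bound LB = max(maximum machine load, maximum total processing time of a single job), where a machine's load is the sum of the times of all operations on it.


Machine loads:
  Machine 1: 7 + 5 = 12
  Machine 2: 5 + 3 = 8
Max machine load = 12
Job totals:
  Job 1: 12
  Job 2: 8
Max job total = 12
Lower bound = max(12, 12) = 12

12


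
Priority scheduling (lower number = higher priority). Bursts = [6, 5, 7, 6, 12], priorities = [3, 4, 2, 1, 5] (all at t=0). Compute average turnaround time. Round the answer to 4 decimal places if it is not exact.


Sort by priority (ascending = highest first):
Order: [(1, 6), (2, 7), (3, 6), (4, 5), (5, 12)]
Completion times:
  Priority 1, burst=6, C=6
  Priority 2, burst=7, C=13
  Priority 3, burst=6, C=19
  Priority 4, burst=5, C=24
  Priority 5, burst=12, C=36
Average turnaround = 98/5 = 19.6

19.6


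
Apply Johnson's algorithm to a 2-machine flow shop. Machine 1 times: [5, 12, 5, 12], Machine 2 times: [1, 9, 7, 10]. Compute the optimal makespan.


Apply Johnson's rule:
  Group 1 (a <= b): [(3, 5, 7)]
  Group 2 (a > b): [(4, 12, 10), (2, 12, 9), (1, 5, 1)]
Optimal job order: [3, 4, 2, 1]
Schedule:
  Job 3: M1 done at 5, M2 done at 12
  Job 4: M1 done at 17, M2 done at 27
  Job 2: M1 done at 29, M2 done at 38
  Job 1: M1 done at 34, M2 done at 39
Makespan = 39

39


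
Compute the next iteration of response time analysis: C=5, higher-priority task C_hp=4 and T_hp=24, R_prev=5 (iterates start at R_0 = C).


R_next = C + ceil(R_prev / T_hp) * C_hp
ceil(5 / 24) = ceil(0.2083) = 1
Interference = 1 * 4 = 4
R_next = 5 + 4 = 9

9


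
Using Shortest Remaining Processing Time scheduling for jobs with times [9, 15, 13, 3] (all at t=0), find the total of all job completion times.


Since all jobs arrive at t=0, SRPT equals SPT ordering.
SPT order: [3, 9, 13, 15]
Completion times:
  Job 1: p=3, C=3
  Job 2: p=9, C=12
  Job 3: p=13, C=25
  Job 4: p=15, C=40
Total completion time = 3 + 12 + 25 + 40 = 80

80


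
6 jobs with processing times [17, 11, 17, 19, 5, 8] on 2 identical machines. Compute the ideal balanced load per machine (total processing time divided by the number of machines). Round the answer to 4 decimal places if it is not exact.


Total processing time = 17 + 11 + 17 + 19 + 5 + 8 = 77
Number of machines = 2
Ideal balanced load = 77 / 2 = 38.5

38.5


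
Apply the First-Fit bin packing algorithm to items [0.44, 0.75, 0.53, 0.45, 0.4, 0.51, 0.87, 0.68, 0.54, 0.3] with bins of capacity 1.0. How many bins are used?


Place items sequentially using First-Fit:
  Item 0.44 -> new Bin 1
  Item 0.75 -> new Bin 2
  Item 0.53 -> Bin 1 (now 0.97)
  Item 0.45 -> new Bin 3
  Item 0.4 -> Bin 3 (now 0.85)
  Item 0.51 -> new Bin 4
  Item 0.87 -> new Bin 5
  Item 0.68 -> new Bin 6
  Item 0.54 -> new Bin 7
  Item 0.3 -> Bin 4 (now 0.81)
Total bins used = 7

7


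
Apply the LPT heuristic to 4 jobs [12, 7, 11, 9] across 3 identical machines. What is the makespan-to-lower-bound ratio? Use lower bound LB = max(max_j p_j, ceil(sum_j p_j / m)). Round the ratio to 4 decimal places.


LPT order: [12, 11, 9, 7]
Machine loads after assignment: [12, 11, 16]
LPT makespan = 16
Lower bound = max(max_job, ceil(total/3)) = max(12, 13) = 13
Ratio = 16 / 13 = 1.2308

1.2308


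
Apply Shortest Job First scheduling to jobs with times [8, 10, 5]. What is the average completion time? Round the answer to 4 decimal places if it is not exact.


SJF order (ascending): [5, 8, 10]
Completion times:
  Job 1: burst=5, C=5
  Job 2: burst=8, C=13
  Job 3: burst=10, C=23
Average completion = 41/3 = 13.6667

13.6667


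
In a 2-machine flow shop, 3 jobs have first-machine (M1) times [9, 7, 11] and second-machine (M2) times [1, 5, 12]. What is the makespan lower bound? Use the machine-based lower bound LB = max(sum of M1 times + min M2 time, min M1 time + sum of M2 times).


LB1 = sum(M1 times) + min(M2 times) = 27 + 1 = 28
LB2 = min(M1 times) + sum(M2 times) = 7 + 18 = 25
Lower bound = max(LB1, LB2) = max(28, 25) = 28

28


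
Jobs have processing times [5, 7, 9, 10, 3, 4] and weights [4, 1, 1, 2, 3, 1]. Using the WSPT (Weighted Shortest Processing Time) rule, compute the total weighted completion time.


Compute p/w ratios and sort ascending (WSPT): [(3, 3), (5, 4), (4, 1), (10, 2), (7, 1), (9, 1)]
Compute weighted completion times:
  Job (p=3,w=3): C=3, w*C=3*3=9
  Job (p=5,w=4): C=8, w*C=4*8=32
  Job (p=4,w=1): C=12, w*C=1*12=12
  Job (p=10,w=2): C=22, w*C=2*22=44
  Job (p=7,w=1): C=29, w*C=1*29=29
  Job (p=9,w=1): C=38, w*C=1*38=38
Total weighted completion time = 164

164


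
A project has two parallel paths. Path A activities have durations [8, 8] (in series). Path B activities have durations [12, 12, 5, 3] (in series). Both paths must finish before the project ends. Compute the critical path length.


Path A total = 8 + 8 = 16
Path B total = 12 + 12 + 5 + 3 = 32
Critical path = longest path = max(16, 32) = 32

32


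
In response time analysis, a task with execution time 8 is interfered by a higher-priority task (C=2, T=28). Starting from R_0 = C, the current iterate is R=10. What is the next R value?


R_next = C + ceil(R_prev / T_hp) * C_hp
ceil(10 / 28) = ceil(0.3571) = 1
Interference = 1 * 2 = 2
R_next = 8 + 2 = 10
R_next = R_prev, so the iteration has converged (response time = 10).

10


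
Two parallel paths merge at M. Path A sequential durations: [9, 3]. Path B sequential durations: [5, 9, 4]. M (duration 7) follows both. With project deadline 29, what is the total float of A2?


Forward pass: ES(A2) = sum of predecessors on chain A = 9
EF = ES + duration = 9 + 3 = 12
Backward pass: LF(M) = deadline = 29; LS(M) = 29 - 7 = 22
LF(A2) = LS(M) - sum(successors on chain A) = 22 - 0 = 22
LS = LF - duration = 22 - 3 = 19
Total float = LS - ES = 19 - 9 = 10

10


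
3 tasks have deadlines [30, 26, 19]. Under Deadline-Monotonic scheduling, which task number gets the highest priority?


Sort tasks by relative deadline (ascending):
  Task 3: deadline = 19
  Task 2: deadline = 26
  Task 1: deadline = 30
Priority order (highest first): [3, 2, 1]
Highest priority task = 3

3


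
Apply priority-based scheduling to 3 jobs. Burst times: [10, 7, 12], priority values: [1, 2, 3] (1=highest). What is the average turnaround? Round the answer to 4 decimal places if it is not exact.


Sort by priority (ascending = highest first):
Order: [(1, 10), (2, 7), (3, 12)]
Completion times:
  Priority 1, burst=10, C=10
  Priority 2, burst=7, C=17
  Priority 3, burst=12, C=29
Average turnaround = 56/3 = 18.6667

18.6667


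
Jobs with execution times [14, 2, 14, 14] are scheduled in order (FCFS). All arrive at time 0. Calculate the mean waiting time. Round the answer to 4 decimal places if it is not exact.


FCFS order (as given): [14, 2, 14, 14]
Waiting times:
  Job 1: wait = 0
  Job 2: wait = 14
  Job 3: wait = 16
  Job 4: wait = 30
Sum of waiting times = 60
Average waiting time = 60/4 = 15.0

15.0


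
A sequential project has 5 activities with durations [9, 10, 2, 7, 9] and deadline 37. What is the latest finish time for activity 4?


LF(activity 4) = deadline - sum of successor durations
Successors: activities 5 through 5 with durations [9]
Sum of successor durations = 9
LF = 37 - 9 = 28

28


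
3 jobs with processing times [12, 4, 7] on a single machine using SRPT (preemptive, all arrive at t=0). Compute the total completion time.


Since all jobs arrive at t=0, SRPT equals SPT ordering.
SPT order: [4, 7, 12]
Completion times:
  Job 1: p=4, C=4
  Job 2: p=7, C=11
  Job 3: p=12, C=23
Total completion time = 4 + 11 + 23 = 38

38


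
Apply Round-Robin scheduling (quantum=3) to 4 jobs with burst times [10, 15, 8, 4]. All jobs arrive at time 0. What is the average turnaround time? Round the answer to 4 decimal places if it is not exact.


Time quantum = 3
Execution trace:
  J1 runs 3 units, time = 3
  J2 runs 3 units, time = 6
  J3 runs 3 units, time = 9
  J4 runs 3 units, time = 12
  J1 runs 3 units, time = 15
  J2 runs 3 units, time = 18
  J3 runs 3 units, time = 21
  J4 runs 1 units, time = 22
  J1 runs 3 units, time = 25
  J2 runs 3 units, time = 28
  J3 runs 2 units, time = 30
  J1 runs 1 units, time = 31
  J2 runs 3 units, time = 34
  J2 runs 3 units, time = 37
Finish times: [31, 37, 30, 22]
Average turnaround = 120/4 = 30.0

30.0


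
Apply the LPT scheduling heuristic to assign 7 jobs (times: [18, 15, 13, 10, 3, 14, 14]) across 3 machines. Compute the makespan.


Sort jobs in decreasing order (LPT): [18, 15, 14, 14, 13, 10, 3]
Assign each job to the least loaded machine:
  Machine 1: jobs [18, 10, 3], load = 31
  Machine 2: jobs [15, 13], load = 28
  Machine 3: jobs [14, 14], load = 28
Makespan = max load = 31

31


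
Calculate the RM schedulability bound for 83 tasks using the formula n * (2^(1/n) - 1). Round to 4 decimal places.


Compute 2^(1/83) = 1.0083861392
Subtract 1: 1.0083861392 - 1 = 0.0083861392
Multiply by n: 83 * 0.0083861392 = 0.6960495536
Round to 4 dp: 0.6960

0.6960


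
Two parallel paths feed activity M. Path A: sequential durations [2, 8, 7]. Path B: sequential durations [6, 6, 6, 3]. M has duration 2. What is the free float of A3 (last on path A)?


ES(A3) = sum of predecessors on chain A = 10
EF(A3) = ES + duration = 10 + 7 = 17
Successor of A3 is M. ES(M) = max(sum(A), sum(B)) = max(17, 21) = 21
Free float = ES(successor) - EF(current) = 21 - 17 = 4

4


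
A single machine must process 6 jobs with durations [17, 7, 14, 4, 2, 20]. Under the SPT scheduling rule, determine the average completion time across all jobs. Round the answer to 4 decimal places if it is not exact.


Sort jobs by processing time (SPT order): [2, 4, 7, 14, 17, 20]
Compute completion times sequentially:
  Job 1: processing = 2, completes at 2
  Job 2: processing = 4, completes at 6
  Job 3: processing = 7, completes at 13
  Job 4: processing = 14, completes at 27
  Job 5: processing = 17, completes at 44
  Job 6: processing = 20, completes at 64
Sum of completion times = 156
Average completion time = 156/6 = 26.0

26.0


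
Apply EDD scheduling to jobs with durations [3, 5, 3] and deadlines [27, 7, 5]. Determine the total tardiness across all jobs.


Sort by due date (EDD order): [(3, 5), (5, 7), (3, 27)]
Compute completion times and tardiness:
  Job 1: p=3, d=5, C=3, tardiness=max(0,3-5)=0
  Job 2: p=5, d=7, C=8, tardiness=max(0,8-7)=1
  Job 3: p=3, d=27, C=11, tardiness=max(0,11-27)=0
Total tardiness = 1

1


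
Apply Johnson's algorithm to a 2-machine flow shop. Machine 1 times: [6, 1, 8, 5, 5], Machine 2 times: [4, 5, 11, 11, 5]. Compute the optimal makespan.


Apply Johnson's rule:
  Group 1 (a <= b): [(2, 1, 5), (4, 5, 11), (5, 5, 5), (3, 8, 11)]
  Group 2 (a > b): [(1, 6, 4)]
Optimal job order: [2, 4, 5, 3, 1]
Schedule:
  Job 2: M1 done at 1, M2 done at 6
  Job 4: M1 done at 6, M2 done at 17
  Job 5: M1 done at 11, M2 done at 22
  Job 3: M1 done at 19, M2 done at 33
  Job 1: M1 done at 25, M2 done at 37
Makespan = 37

37


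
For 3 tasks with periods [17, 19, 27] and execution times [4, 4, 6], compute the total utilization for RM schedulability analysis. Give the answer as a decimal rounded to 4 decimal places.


Compute individual utilizations (exact fractions):
  Task 1: C/T = 4/17 (approx. 0.2353)
  Task 2: C/T = 4/19 (approx. 0.2105)
  Task 3: C/T = 6/27 = 2/9 (approx. 0.2222)
Total utilization U = 4/17 + 4/19 + 2/9 = 1942/2907
Rounded to 4 decimal places: U = 0.6680
RM (Liu & Layland) bound for 3 tasks = 0.779763; compare with U = 1942/2907 (approx. 0.668043)
U <= bound, so schedulable by RM sufficient condition.

0.6680


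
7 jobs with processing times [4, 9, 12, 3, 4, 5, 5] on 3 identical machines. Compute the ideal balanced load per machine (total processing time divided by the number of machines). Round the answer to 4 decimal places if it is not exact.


Total processing time = 4 + 9 + 12 + 3 + 4 + 5 + 5 = 42
Number of machines = 3
Ideal balanced load = 42 / 3 = 14.0

14.0


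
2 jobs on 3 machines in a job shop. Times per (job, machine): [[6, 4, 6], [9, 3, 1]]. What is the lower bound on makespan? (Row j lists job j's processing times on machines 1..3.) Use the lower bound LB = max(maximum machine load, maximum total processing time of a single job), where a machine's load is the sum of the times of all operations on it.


Machine loads:
  Machine 1: 6 + 9 = 15
  Machine 2: 4 + 3 = 7
  Machine 3: 6 + 1 = 7
Max machine load = 15
Job totals:
  Job 1: 16
  Job 2: 13
Max job total = 16
Lower bound = max(15, 16) = 16

16


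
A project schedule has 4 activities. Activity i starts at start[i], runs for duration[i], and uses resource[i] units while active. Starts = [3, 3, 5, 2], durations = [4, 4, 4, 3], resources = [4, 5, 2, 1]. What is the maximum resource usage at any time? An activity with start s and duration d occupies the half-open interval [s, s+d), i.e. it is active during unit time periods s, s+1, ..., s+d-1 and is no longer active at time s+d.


Each activity i is active on [start_i, start_i + duration_i).
Compute total resource usage per time slot:
  t=0: active resources = [], total = 0
  t=1: active resources = [], total = 0
  t=2: active resources = [1], total = 1
  t=3: active resources = [4, 5, 1], total = 10
  t=4: active resources = [4, 5, 1], total = 10
  t=5: active resources = [4, 5, 2], total = 11
  t=6: active resources = [4, 5, 2], total = 11
  t=7: active resources = [2], total = 2
  t=8: active resources = [2], total = 2
Peak resource demand = 11

11


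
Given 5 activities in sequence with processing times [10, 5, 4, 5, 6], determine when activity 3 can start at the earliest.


Activity 3 starts after activities 1 through 2 complete.
Predecessor durations: [10, 5]
ES = 10 + 5 = 15

15


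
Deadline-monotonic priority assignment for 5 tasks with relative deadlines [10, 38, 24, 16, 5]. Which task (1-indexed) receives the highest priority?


Sort tasks by relative deadline (ascending):
  Task 5: deadline = 5
  Task 1: deadline = 10
  Task 4: deadline = 16
  Task 3: deadline = 24
  Task 2: deadline = 38
Priority order (highest first): [5, 1, 4, 3, 2]
Highest priority task = 5

5


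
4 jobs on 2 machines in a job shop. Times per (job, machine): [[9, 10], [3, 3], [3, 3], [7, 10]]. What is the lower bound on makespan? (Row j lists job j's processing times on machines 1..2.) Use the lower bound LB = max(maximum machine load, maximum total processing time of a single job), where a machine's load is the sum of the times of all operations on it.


Machine loads:
  Machine 1: 9 + 3 + 3 + 7 = 22
  Machine 2: 10 + 3 + 3 + 10 = 26
Max machine load = 26
Job totals:
  Job 1: 19
  Job 2: 6
  Job 3: 6
  Job 4: 17
Max job total = 19
Lower bound = max(26, 19) = 26

26


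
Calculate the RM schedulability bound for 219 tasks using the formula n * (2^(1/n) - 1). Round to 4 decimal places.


Compute 2^(1/219) = 1.0031700697
Subtract 1: 1.0031700697 - 1 = 0.0031700697
Multiply by n: 219 * 0.0031700697 = 0.6942452643
Round to 4 dp: 0.6942

0.6942
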